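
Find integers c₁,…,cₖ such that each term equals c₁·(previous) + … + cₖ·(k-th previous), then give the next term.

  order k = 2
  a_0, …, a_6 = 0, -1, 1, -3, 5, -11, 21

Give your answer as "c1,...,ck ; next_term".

-1,2 ; -43

  a_2 = -1·-1 + 2·0 = 1
  a_3 = -1·1 + 2·-1 = -3
  a_4 = -1·-3 + 2·1 = 5
  a_5 = -1·5 + 2·-3 = -11
  a_6 = -1·-11 + 2·5 = 21
  a_7 = -1·21 + 2·-11 = -43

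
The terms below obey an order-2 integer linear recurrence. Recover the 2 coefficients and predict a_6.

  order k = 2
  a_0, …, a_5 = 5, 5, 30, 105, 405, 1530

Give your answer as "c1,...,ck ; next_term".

  a_2 = 3·5 + 3·5 = 30
  a_3 = 3·30 + 3·5 = 105
  a_4 = 3·105 + 3·30 = 405
  a_5 = 3·405 + 3·105 = 1530
  a_6 = 3·1530 + 3·405 = 5805

3,3 ; 5805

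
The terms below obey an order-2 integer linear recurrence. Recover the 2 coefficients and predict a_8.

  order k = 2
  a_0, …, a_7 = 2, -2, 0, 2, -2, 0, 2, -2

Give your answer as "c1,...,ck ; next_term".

-1,-1 ; 0

  a_2 = -1·-2 + -1·2 = 0
  a_3 = -1·0 + -1·-2 = 2
  a_4 = -1·2 + -1·0 = -2
  a_5 = -1·-2 + -1·2 = 0
  a_6 = -1·0 + -1·-2 = 2
  a_7 = -1·2 + -1·0 = -2
  a_8 = -1·-2 + -1·2 = 0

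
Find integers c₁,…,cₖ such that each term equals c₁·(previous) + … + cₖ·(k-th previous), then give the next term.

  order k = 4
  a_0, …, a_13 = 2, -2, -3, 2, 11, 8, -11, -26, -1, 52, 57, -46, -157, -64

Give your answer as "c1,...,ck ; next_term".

1,-1,-1,2 ; 253

  a_4 = 1·2 + -1·-3 + -1·-2 + 2·2 = 11
  a_5 = 1·11 + -1·2 + -1·-3 + 2·-2 = 8
  a_6 = 1·8 + -1·11 + -1·2 + 2·-3 = -11
  a_7 = 1·-11 + -1·8 + -1·11 + 2·2 = -26
  a_8 = 1·-26 + -1·-11 + -1·8 + 2·11 = -1
  a_9 = 1·-1 + -1·-26 + -1·-11 + 2·8 = 52
  a_10 = 1·52 + -1·-1 + -1·-26 + 2·-11 = 57
  a_11 = 1·57 + -1·52 + -1·-1 + 2·-26 = -46
  a_12 = 1·-46 + -1·57 + -1·52 + 2·-1 = -157
  a_13 = 1·-157 + -1·-46 + -1·57 + 2·52 = -64
  a_14 = 1·-64 + -1·-157 + -1·-46 + 2·57 = 253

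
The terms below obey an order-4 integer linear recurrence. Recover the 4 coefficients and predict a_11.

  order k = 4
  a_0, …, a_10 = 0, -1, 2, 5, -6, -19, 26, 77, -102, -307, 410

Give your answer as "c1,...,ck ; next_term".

0,-3,0,4 ; 1229

  a_4 = 0·5 + -3·2 + 0·-1 + 4·0 = -6
  a_5 = 0·-6 + -3·5 + 0·2 + 4·-1 = -19
  a_6 = 0·-19 + -3·-6 + 0·5 + 4·2 = 26
  a_7 = 0·26 + -3·-19 + 0·-6 + 4·5 = 77
  a_8 = 0·77 + -3·26 + 0·-19 + 4·-6 = -102
  a_9 = 0·-102 + -3·77 + 0·26 + 4·-19 = -307
  a_10 = 0·-307 + -3·-102 + 0·77 + 4·26 = 410
  a_11 = 0·410 + -3·-307 + 0·-102 + 4·77 = 1229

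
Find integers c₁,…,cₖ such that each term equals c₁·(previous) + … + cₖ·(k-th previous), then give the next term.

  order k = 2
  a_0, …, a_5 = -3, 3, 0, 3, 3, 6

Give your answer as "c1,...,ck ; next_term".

1,1 ; 9

  a_2 = 1·3 + 1·-3 = 0
  a_3 = 1·0 + 1·3 = 3
  a_4 = 1·3 + 1·0 = 3
  a_5 = 1·3 + 1·3 = 6
  a_6 = 1·6 + 1·3 = 9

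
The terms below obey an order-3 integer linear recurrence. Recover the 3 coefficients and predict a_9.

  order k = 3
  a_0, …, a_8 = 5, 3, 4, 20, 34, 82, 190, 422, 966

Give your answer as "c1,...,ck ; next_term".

1,2,2 ; 2190

  a_3 = 1·4 + 2·3 + 2·5 = 20
  a_4 = 1·20 + 2·4 + 2·3 = 34
  a_5 = 1·34 + 2·20 + 2·4 = 82
  a_6 = 1·82 + 2·34 + 2·20 = 190
  a_7 = 1·190 + 2·82 + 2·34 = 422
  a_8 = 1·422 + 2·190 + 2·82 = 966
  a_9 = 1·966 + 2·422 + 2·190 = 2190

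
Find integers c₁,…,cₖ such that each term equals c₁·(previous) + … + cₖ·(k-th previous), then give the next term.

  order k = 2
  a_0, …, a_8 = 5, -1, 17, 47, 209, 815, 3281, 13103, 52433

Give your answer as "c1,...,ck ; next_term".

3,4 ; 209711

  a_2 = 3·-1 + 4·5 = 17
  a_3 = 3·17 + 4·-1 = 47
  a_4 = 3·47 + 4·17 = 209
  a_5 = 3·209 + 4·47 = 815
  a_6 = 3·815 + 4·209 = 3281
  a_7 = 3·3281 + 4·815 = 13103
  a_8 = 3·13103 + 4·3281 = 52433
  a_9 = 3·52433 + 4·13103 = 209711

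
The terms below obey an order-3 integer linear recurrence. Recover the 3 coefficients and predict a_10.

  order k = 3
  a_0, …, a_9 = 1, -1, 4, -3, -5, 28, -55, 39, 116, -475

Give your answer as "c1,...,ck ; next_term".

  a_3 = -2·4 + -2·-1 + 3·1 = -3
  a_4 = -2·-3 + -2·4 + 3·-1 = -5
  a_5 = -2·-5 + -2·-3 + 3·4 = 28
  a_6 = -2·28 + -2·-5 + 3·-3 = -55
  a_7 = -2·-55 + -2·28 + 3·-5 = 39
  a_8 = -2·39 + -2·-55 + 3·28 = 116
  a_9 = -2·116 + -2·39 + 3·-55 = -475
  a_10 = -2·-475 + -2·116 + 3·39 = 835

-2,-2,3 ; 835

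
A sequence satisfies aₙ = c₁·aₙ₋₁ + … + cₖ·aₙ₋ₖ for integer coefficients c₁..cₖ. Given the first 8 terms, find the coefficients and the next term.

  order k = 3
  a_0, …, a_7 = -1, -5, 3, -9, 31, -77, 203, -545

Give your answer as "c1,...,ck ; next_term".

  a_3 = -2·3 + 1·-5 + -2·-1 = -9
  a_4 = -2·-9 + 1·3 + -2·-5 = 31
  a_5 = -2·31 + 1·-9 + -2·3 = -77
  a_6 = -2·-77 + 1·31 + -2·-9 = 203
  a_7 = -2·203 + 1·-77 + -2·31 = -545
  a_8 = -2·-545 + 1·203 + -2·-77 = 1447

-2,1,-2 ; 1447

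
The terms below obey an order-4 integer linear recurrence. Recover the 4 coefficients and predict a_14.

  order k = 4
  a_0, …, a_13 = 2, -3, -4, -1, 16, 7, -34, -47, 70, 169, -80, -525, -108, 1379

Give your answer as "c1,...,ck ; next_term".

  a_4 = 0·-1 + -2·-4 + -2·-3 + 1·2 = 16
  a_5 = 0·16 + -2·-1 + -2·-4 + 1·-3 = 7
  a_6 = 0·7 + -2·16 + -2·-1 + 1·-4 = -34
  a_7 = 0·-34 + -2·7 + -2·16 + 1·-1 = -47
  a_8 = 0·-47 + -2·-34 + -2·7 + 1·16 = 70
  a_9 = 0·70 + -2·-47 + -2·-34 + 1·7 = 169
  a_10 = 0·169 + -2·70 + -2·-47 + 1·-34 = -80
  a_11 = 0·-80 + -2·169 + -2·70 + 1·-47 = -525
  a_12 = 0·-525 + -2·-80 + -2·169 + 1·70 = -108
  a_13 = 0·-108 + -2·-525 + -2·-80 + 1·169 = 1379
  a_14 = 0·1379 + -2·-108 + -2·-525 + 1·-80 = 1186

0,-2,-2,1 ; 1186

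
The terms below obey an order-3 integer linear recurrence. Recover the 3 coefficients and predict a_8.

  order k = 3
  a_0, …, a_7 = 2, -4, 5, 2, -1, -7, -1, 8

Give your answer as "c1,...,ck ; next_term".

  a_3 = 0·5 + -1·-4 + -1·2 = 2
  a_4 = 0·2 + -1·5 + -1·-4 = -1
  a_5 = 0·-1 + -1·2 + -1·5 = -7
  a_6 = 0·-7 + -1·-1 + -1·2 = -1
  a_7 = 0·-1 + -1·-7 + -1·-1 = 8
  a_8 = 0·8 + -1·-1 + -1·-7 = 8

0,-1,-1 ; 8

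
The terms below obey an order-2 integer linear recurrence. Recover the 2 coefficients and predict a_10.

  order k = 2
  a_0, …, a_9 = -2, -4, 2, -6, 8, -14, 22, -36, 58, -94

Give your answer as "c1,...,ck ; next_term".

  a_2 = -1·-4 + 1·-2 = 2
  a_3 = -1·2 + 1·-4 = -6
  a_4 = -1·-6 + 1·2 = 8
  a_5 = -1·8 + 1·-6 = -14
  a_6 = -1·-14 + 1·8 = 22
  a_7 = -1·22 + 1·-14 = -36
  a_8 = -1·-36 + 1·22 = 58
  a_9 = -1·58 + 1·-36 = -94
  a_10 = -1·-94 + 1·58 = 152

-1,1 ; 152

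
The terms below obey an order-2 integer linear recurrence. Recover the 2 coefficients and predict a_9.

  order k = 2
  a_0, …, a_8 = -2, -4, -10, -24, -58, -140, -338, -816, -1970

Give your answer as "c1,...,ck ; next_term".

  a_2 = 2·-4 + 1·-2 = -10
  a_3 = 2·-10 + 1·-4 = -24
  a_4 = 2·-24 + 1·-10 = -58
  a_5 = 2·-58 + 1·-24 = -140
  a_6 = 2·-140 + 1·-58 = -338
  a_7 = 2·-338 + 1·-140 = -816
  a_8 = 2·-816 + 1·-338 = -1970
  a_9 = 2·-1970 + 1·-816 = -4756

2,1 ; -4756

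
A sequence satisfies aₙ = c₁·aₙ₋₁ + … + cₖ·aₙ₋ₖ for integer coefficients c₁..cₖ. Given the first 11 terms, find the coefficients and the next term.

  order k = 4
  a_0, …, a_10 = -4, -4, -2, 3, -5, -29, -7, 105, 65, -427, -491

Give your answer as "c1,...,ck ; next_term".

  a_4 = 1·3 + -4·-2 + 2·-4 + 2·-4 = -5
  a_5 = 1·-5 + -4·3 + 2·-2 + 2·-4 = -29
  a_6 = 1·-29 + -4·-5 + 2·3 + 2·-2 = -7
  a_7 = 1·-7 + -4·-29 + 2·-5 + 2·3 = 105
  a_8 = 1·105 + -4·-7 + 2·-29 + 2·-5 = 65
  a_9 = 1·65 + -4·105 + 2·-7 + 2·-29 = -427
  a_10 = 1·-427 + -4·65 + 2·105 + 2·-7 = -491
  a_11 = 1·-491 + -4·-427 + 2·65 + 2·105 = 1557

1,-4,2,2 ; 1557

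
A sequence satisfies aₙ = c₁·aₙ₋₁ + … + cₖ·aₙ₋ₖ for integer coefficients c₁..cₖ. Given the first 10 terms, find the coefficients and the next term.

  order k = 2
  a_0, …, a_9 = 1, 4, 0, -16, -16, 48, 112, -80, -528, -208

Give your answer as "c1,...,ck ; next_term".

1,-4 ; 1904

  a_2 = 1·4 + -4·1 = 0
  a_3 = 1·0 + -4·4 = -16
  a_4 = 1·-16 + -4·0 = -16
  a_5 = 1·-16 + -4·-16 = 48
  a_6 = 1·48 + -4·-16 = 112
  a_7 = 1·112 + -4·48 = -80
  a_8 = 1·-80 + -4·112 = -528
  a_9 = 1·-528 + -4·-80 = -208
  a_10 = 1·-208 + -4·-528 = 1904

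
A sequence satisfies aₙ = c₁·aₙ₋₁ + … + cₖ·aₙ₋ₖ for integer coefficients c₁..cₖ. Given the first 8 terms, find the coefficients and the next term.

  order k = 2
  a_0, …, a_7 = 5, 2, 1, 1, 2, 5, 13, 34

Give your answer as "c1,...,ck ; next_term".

3,-1 ; 89

  a_2 = 3·2 + -1·5 = 1
  a_3 = 3·1 + -1·2 = 1
  a_4 = 3·1 + -1·1 = 2
  a_5 = 3·2 + -1·1 = 5
  a_6 = 3·5 + -1·2 = 13
  a_7 = 3·13 + -1·5 = 34
  a_8 = 3·34 + -1·13 = 89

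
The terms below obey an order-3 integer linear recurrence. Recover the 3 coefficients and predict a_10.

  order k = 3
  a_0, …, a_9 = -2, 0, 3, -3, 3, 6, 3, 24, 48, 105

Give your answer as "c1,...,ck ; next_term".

1,2,3 ; 273

  a_3 = 1·3 + 2·0 + 3·-2 = -3
  a_4 = 1·-3 + 2·3 + 3·0 = 3
  a_5 = 1·3 + 2·-3 + 3·3 = 6
  a_6 = 1·6 + 2·3 + 3·-3 = 3
  a_7 = 1·3 + 2·6 + 3·3 = 24
  a_8 = 1·24 + 2·3 + 3·6 = 48
  a_9 = 1·48 + 2·24 + 3·3 = 105
  a_10 = 1·105 + 2·48 + 3·24 = 273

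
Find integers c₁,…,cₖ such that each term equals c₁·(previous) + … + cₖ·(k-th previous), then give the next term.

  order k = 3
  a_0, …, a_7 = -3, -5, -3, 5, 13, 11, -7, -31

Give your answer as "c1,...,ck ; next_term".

1,-1,-1 ; -35

  a_3 = 1·-3 + -1·-5 + -1·-3 = 5
  a_4 = 1·5 + -1·-3 + -1·-5 = 13
  a_5 = 1·13 + -1·5 + -1·-3 = 11
  a_6 = 1·11 + -1·13 + -1·5 = -7
  a_7 = 1·-7 + -1·11 + -1·13 = -31
  a_8 = 1·-31 + -1·-7 + -1·11 = -35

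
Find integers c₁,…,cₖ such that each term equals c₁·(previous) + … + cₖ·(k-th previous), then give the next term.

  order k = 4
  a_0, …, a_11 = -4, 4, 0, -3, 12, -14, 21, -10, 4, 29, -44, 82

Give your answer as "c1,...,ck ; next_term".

0,2,1,-2 ; -67

  a_4 = 0·-3 + 2·0 + 1·4 + -2·-4 = 12
  a_5 = 0·12 + 2·-3 + 1·0 + -2·4 = -14
  a_6 = 0·-14 + 2·12 + 1·-3 + -2·0 = 21
  a_7 = 0·21 + 2·-14 + 1·12 + -2·-3 = -10
  a_8 = 0·-10 + 2·21 + 1·-14 + -2·12 = 4
  a_9 = 0·4 + 2·-10 + 1·21 + -2·-14 = 29
  a_10 = 0·29 + 2·4 + 1·-10 + -2·21 = -44
  a_11 = 0·-44 + 2·29 + 1·4 + -2·-10 = 82
  a_12 = 0·82 + 2·-44 + 1·29 + -2·4 = -67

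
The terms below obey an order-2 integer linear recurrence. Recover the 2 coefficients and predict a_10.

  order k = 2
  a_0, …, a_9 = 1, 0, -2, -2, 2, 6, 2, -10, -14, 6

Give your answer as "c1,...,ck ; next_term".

1,-2 ; 34

  a_2 = 1·0 + -2·1 = -2
  a_3 = 1·-2 + -2·0 = -2
  a_4 = 1·-2 + -2·-2 = 2
  a_5 = 1·2 + -2·-2 = 6
  a_6 = 1·6 + -2·2 = 2
  a_7 = 1·2 + -2·6 = -10
  a_8 = 1·-10 + -2·2 = -14
  a_9 = 1·-14 + -2·-10 = 6
  a_10 = 1·6 + -2·-14 = 34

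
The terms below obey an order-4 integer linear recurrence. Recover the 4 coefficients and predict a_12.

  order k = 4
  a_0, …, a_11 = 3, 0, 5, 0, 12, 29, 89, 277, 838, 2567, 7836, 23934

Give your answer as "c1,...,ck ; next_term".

2,3,1,-1 ; 73105

  a_4 = 2·0 + 3·5 + 1·0 + -1·3 = 12
  a_5 = 2·12 + 3·0 + 1·5 + -1·0 = 29
  a_6 = 2·29 + 3·12 + 1·0 + -1·5 = 89
  a_7 = 2·89 + 3·29 + 1·12 + -1·0 = 277
  a_8 = 2·277 + 3·89 + 1·29 + -1·12 = 838
  a_9 = 2·838 + 3·277 + 1·89 + -1·29 = 2567
  a_10 = 2·2567 + 3·838 + 1·277 + -1·89 = 7836
  a_11 = 2·7836 + 3·2567 + 1·838 + -1·277 = 23934
  a_12 = 2·23934 + 3·7836 + 1·2567 + -1·838 = 73105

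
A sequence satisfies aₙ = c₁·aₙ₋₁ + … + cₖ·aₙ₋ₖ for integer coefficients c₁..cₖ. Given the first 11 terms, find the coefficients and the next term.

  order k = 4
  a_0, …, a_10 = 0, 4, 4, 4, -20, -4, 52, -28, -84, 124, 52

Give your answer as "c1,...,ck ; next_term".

  a_4 = -1·4 + -3·4 + -1·4 + -2·0 = -20
  a_5 = -1·-20 + -3·4 + -1·4 + -2·4 = -4
  a_6 = -1·-4 + -3·-20 + -1·4 + -2·4 = 52
  a_7 = -1·52 + -3·-4 + -1·-20 + -2·4 = -28
  a_8 = -1·-28 + -3·52 + -1·-4 + -2·-20 = -84
  a_9 = -1·-84 + -3·-28 + -1·52 + -2·-4 = 124
  a_10 = -1·124 + -3·-84 + -1·-28 + -2·52 = 52
  a_11 = -1·52 + -3·124 + -1·-84 + -2·-28 = -284

-1,-3,-1,-2 ; -284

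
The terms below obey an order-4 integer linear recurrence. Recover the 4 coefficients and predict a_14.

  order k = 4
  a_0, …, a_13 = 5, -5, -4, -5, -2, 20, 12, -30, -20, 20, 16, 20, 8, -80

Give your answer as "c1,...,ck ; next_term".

0,-2,0,-2 ; -48

  a_4 = 0·-5 + -2·-4 + 0·-5 + -2·5 = -2
  a_5 = 0·-2 + -2·-5 + 0·-4 + -2·-5 = 20
  a_6 = 0·20 + -2·-2 + 0·-5 + -2·-4 = 12
  a_7 = 0·12 + -2·20 + 0·-2 + -2·-5 = -30
  a_8 = 0·-30 + -2·12 + 0·20 + -2·-2 = -20
  a_9 = 0·-20 + -2·-30 + 0·12 + -2·20 = 20
  a_10 = 0·20 + -2·-20 + 0·-30 + -2·12 = 16
  a_11 = 0·16 + -2·20 + 0·-20 + -2·-30 = 20
  a_12 = 0·20 + -2·16 + 0·20 + -2·-20 = 8
  a_13 = 0·8 + -2·20 + 0·16 + -2·20 = -80
  a_14 = 0·-80 + -2·8 + 0·20 + -2·16 = -48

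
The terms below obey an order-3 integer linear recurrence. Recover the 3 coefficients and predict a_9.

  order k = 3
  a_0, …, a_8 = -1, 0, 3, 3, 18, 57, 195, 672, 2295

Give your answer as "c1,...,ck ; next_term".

2,4,3 ; 7863

  a_3 = 2·3 + 4·0 + 3·-1 = 3
  a_4 = 2·3 + 4·3 + 3·0 = 18
  a_5 = 2·18 + 4·3 + 3·3 = 57
  a_6 = 2·57 + 4·18 + 3·3 = 195
  a_7 = 2·195 + 4·57 + 3·18 = 672
  a_8 = 2·672 + 4·195 + 3·57 = 2295
  a_9 = 2·2295 + 4·672 + 3·195 = 7863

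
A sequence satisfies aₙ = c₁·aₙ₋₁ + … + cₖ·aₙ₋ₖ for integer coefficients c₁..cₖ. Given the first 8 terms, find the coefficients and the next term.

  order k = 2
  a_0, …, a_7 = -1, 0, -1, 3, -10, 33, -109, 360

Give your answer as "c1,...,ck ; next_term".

-3,1 ; -1189

  a_2 = -3·0 + 1·-1 = -1
  a_3 = -3·-1 + 1·0 = 3
  a_4 = -3·3 + 1·-1 = -10
  a_5 = -3·-10 + 1·3 = 33
  a_6 = -3·33 + 1·-10 = -109
  a_7 = -3·-109 + 1·33 = 360
  a_8 = -3·360 + 1·-109 = -1189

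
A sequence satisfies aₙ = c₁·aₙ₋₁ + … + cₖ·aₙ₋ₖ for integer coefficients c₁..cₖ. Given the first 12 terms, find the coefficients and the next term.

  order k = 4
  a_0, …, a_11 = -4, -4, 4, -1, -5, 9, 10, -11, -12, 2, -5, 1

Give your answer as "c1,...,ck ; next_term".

1,-2,1,-2 ; 37

  a_4 = 1·-1 + -2·4 + 1·-4 + -2·-4 = -5
  a_5 = 1·-5 + -2·-1 + 1·4 + -2·-4 = 9
  a_6 = 1·9 + -2·-5 + 1·-1 + -2·4 = 10
  a_7 = 1·10 + -2·9 + 1·-5 + -2·-1 = -11
  a_8 = 1·-11 + -2·10 + 1·9 + -2·-5 = -12
  a_9 = 1·-12 + -2·-11 + 1·10 + -2·9 = 2
  a_10 = 1·2 + -2·-12 + 1·-11 + -2·10 = -5
  a_11 = 1·-5 + -2·2 + 1·-12 + -2·-11 = 1
  a_12 = 1·1 + -2·-5 + 1·2 + -2·-12 = 37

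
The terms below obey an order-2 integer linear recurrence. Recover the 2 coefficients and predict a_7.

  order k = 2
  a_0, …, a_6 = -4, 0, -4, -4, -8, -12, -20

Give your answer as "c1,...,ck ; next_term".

  a_2 = 1·0 + 1·-4 = -4
  a_3 = 1·-4 + 1·0 = -4
  a_4 = 1·-4 + 1·-4 = -8
  a_5 = 1·-8 + 1·-4 = -12
  a_6 = 1·-12 + 1·-8 = -20
  a_7 = 1·-20 + 1·-12 = -32

1,1 ; -32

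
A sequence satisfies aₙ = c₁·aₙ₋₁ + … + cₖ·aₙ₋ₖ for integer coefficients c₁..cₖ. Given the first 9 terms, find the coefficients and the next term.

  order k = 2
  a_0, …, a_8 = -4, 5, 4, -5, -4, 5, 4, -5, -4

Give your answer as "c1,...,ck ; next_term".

  a_2 = 0·5 + -1·-4 = 4
  a_3 = 0·4 + -1·5 = -5
  a_4 = 0·-5 + -1·4 = -4
  a_5 = 0·-4 + -1·-5 = 5
  a_6 = 0·5 + -1·-4 = 4
  a_7 = 0·4 + -1·5 = -5
  a_8 = 0·-5 + -1·4 = -4
  a_9 = 0·-4 + -1·-5 = 5

0,-1 ; 5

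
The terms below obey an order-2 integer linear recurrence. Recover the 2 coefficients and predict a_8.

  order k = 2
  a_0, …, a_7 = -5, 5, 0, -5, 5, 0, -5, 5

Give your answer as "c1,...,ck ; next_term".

  a_2 = -1·5 + -1·-5 = 0
  a_3 = -1·0 + -1·5 = -5
  a_4 = -1·-5 + -1·0 = 5
  a_5 = -1·5 + -1·-5 = 0
  a_6 = -1·0 + -1·5 = -5
  a_7 = -1·-5 + -1·0 = 5
  a_8 = -1·5 + -1·-5 = 0

-1,-1 ; 0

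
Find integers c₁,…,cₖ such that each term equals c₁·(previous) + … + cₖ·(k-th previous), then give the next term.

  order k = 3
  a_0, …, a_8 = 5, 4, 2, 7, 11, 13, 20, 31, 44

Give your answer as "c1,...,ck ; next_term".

1,0,1 ; 64

  a_3 = 1·2 + 0·4 + 1·5 = 7
  a_4 = 1·7 + 0·2 + 1·4 = 11
  a_5 = 1·11 + 0·7 + 1·2 = 13
  a_6 = 1·13 + 0·11 + 1·7 = 20
  a_7 = 1·20 + 0·13 + 1·11 = 31
  a_8 = 1·31 + 0·20 + 1·13 = 44
  a_9 = 1·44 + 0·31 + 1·20 = 64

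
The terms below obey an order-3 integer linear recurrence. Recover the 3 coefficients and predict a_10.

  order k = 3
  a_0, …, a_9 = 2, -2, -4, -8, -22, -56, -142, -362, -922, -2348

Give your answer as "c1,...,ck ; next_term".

2,1,1 ; -5980

  a_3 = 2·-4 + 1·-2 + 1·2 = -8
  a_4 = 2·-8 + 1·-4 + 1·-2 = -22
  a_5 = 2·-22 + 1·-8 + 1·-4 = -56
  a_6 = 2·-56 + 1·-22 + 1·-8 = -142
  a_7 = 2·-142 + 1·-56 + 1·-22 = -362
  a_8 = 2·-362 + 1·-142 + 1·-56 = -922
  a_9 = 2·-922 + 1·-362 + 1·-142 = -2348
  a_10 = 2·-2348 + 1·-922 + 1·-362 = -5980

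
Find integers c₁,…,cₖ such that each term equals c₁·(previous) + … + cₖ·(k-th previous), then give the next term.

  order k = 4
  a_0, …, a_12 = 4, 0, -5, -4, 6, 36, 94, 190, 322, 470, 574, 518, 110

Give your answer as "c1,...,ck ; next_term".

3,-2,-2,2 ; -914

  a_4 = 3·-4 + -2·-5 + -2·0 + 2·4 = 6
  a_5 = 3·6 + -2·-4 + -2·-5 + 2·0 = 36
  a_6 = 3·36 + -2·6 + -2·-4 + 2·-5 = 94
  a_7 = 3·94 + -2·36 + -2·6 + 2·-4 = 190
  a_8 = 3·190 + -2·94 + -2·36 + 2·6 = 322
  a_9 = 3·322 + -2·190 + -2·94 + 2·36 = 470
  a_10 = 3·470 + -2·322 + -2·190 + 2·94 = 574
  a_11 = 3·574 + -2·470 + -2·322 + 2·190 = 518
  a_12 = 3·518 + -2·574 + -2·470 + 2·322 = 110
  a_13 = 3·110 + -2·518 + -2·574 + 2·470 = -914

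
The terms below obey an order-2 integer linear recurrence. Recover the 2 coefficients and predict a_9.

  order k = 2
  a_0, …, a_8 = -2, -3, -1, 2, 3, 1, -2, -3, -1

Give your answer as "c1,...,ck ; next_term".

  a_2 = 1·-3 + -1·-2 = -1
  a_3 = 1·-1 + -1·-3 = 2
  a_4 = 1·2 + -1·-1 = 3
  a_5 = 1·3 + -1·2 = 1
  a_6 = 1·1 + -1·3 = -2
  a_7 = 1·-2 + -1·1 = -3
  a_8 = 1·-3 + -1·-2 = -1
  a_9 = 1·-1 + -1·-3 = 2

1,-1 ; 2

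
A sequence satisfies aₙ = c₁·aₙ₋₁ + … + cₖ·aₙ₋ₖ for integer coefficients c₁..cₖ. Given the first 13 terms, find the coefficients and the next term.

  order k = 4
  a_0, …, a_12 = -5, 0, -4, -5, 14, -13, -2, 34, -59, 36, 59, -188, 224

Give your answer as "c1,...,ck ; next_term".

-1,-1,1,-1 ; -13

  a_4 = -1·-5 + -1·-4 + 1·0 + -1·-5 = 14
  a_5 = -1·14 + -1·-5 + 1·-4 + -1·0 = -13
  a_6 = -1·-13 + -1·14 + 1·-5 + -1·-4 = -2
  a_7 = -1·-2 + -1·-13 + 1·14 + -1·-5 = 34
  a_8 = -1·34 + -1·-2 + 1·-13 + -1·14 = -59
  a_9 = -1·-59 + -1·34 + 1·-2 + -1·-13 = 36
  a_10 = -1·36 + -1·-59 + 1·34 + -1·-2 = 59
  a_11 = -1·59 + -1·36 + 1·-59 + -1·34 = -188
  a_12 = -1·-188 + -1·59 + 1·36 + -1·-59 = 224
  a_13 = -1·224 + -1·-188 + 1·59 + -1·36 = -13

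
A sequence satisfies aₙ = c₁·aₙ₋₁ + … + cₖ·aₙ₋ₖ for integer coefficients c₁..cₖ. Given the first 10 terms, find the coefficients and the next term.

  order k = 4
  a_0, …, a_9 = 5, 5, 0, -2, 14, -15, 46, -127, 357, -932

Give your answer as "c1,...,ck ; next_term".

-2,1,-1,3 ; 2486

  a_4 = -2·-2 + 1·0 + -1·5 + 3·5 = 14
  a_5 = -2·14 + 1·-2 + -1·0 + 3·5 = -15
  a_6 = -2·-15 + 1·14 + -1·-2 + 3·0 = 46
  a_7 = -2·46 + 1·-15 + -1·14 + 3·-2 = -127
  a_8 = -2·-127 + 1·46 + -1·-15 + 3·14 = 357
  a_9 = -2·357 + 1·-127 + -1·46 + 3·-15 = -932
  a_10 = -2·-932 + 1·357 + -1·-127 + 3·46 = 2486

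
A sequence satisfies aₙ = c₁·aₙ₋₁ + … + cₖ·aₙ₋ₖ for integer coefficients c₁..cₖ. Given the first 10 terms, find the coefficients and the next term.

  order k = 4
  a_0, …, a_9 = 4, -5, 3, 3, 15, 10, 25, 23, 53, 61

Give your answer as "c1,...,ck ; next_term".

  a_4 = 1·3 + 1·3 + -1·-5 + 1·4 = 15
  a_5 = 1·15 + 1·3 + -1·3 + 1·-5 = 10
  a_6 = 1·10 + 1·15 + -1·3 + 1·3 = 25
  a_7 = 1·25 + 1·10 + -1·15 + 1·3 = 23
  a_8 = 1·23 + 1·25 + -1·10 + 1·15 = 53
  a_9 = 1·53 + 1·23 + -1·25 + 1·10 = 61
  a_10 = 1·61 + 1·53 + -1·23 + 1·25 = 116

1,1,-1,1 ; 116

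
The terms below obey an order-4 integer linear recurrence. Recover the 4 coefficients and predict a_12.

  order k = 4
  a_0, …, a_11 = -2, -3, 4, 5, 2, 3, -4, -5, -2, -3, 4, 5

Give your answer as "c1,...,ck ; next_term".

  a_4 = 0·5 + 0·4 + 0·-3 + -1·-2 = 2
  a_5 = 0·2 + 0·5 + 0·4 + -1·-3 = 3
  a_6 = 0·3 + 0·2 + 0·5 + -1·4 = -4
  a_7 = 0·-4 + 0·3 + 0·2 + -1·5 = -5
  a_8 = 0·-5 + 0·-4 + 0·3 + -1·2 = -2
  a_9 = 0·-2 + 0·-5 + 0·-4 + -1·3 = -3
  a_10 = 0·-3 + 0·-2 + 0·-5 + -1·-4 = 4
  a_11 = 0·4 + 0·-3 + 0·-2 + -1·-5 = 5
  a_12 = 0·5 + 0·4 + 0·-3 + -1·-2 = 2

0,0,0,-1 ; 2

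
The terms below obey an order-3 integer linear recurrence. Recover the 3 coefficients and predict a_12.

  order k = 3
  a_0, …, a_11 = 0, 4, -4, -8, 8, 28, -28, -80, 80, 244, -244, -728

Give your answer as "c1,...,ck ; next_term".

-1,-3,-3 ; 728

  a_3 = -1·-4 + -3·4 + -3·0 = -8
  a_4 = -1·-8 + -3·-4 + -3·4 = 8
  a_5 = -1·8 + -3·-8 + -3·-4 = 28
  a_6 = -1·28 + -3·8 + -3·-8 = -28
  a_7 = -1·-28 + -3·28 + -3·8 = -80
  a_8 = -1·-80 + -3·-28 + -3·28 = 80
  a_9 = -1·80 + -3·-80 + -3·-28 = 244
  a_10 = -1·244 + -3·80 + -3·-80 = -244
  a_11 = -1·-244 + -3·244 + -3·80 = -728
  a_12 = -1·-728 + -3·-244 + -3·244 = 728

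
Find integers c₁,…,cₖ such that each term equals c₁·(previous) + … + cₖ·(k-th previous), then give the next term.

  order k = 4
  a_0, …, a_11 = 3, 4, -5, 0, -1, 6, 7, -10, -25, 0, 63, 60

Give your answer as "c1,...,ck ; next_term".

  a_4 = 0·0 + -2·-5 + -2·4 + -1·3 = -1
  a_5 = 0·-1 + -2·0 + -2·-5 + -1·4 = 6
  a_6 = 0·6 + -2·-1 + -2·0 + -1·-5 = 7
  a_7 = 0·7 + -2·6 + -2·-1 + -1·0 = -10
  a_8 = 0·-10 + -2·7 + -2·6 + -1·-1 = -25
  a_9 = 0·-25 + -2·-10 + -2·7 + -1·6 = 0
  a_10 = 0·0 + -2·-25 + -2·-10 + -1·7 = 63
  a_11 = 0·63 + -2·0 + -2·-25 + -1·-10 = 60
  a_12 = 0·60 + -2·63 + -2·0 + -1·-25 = -101

0,-2,-2,-1 ; -101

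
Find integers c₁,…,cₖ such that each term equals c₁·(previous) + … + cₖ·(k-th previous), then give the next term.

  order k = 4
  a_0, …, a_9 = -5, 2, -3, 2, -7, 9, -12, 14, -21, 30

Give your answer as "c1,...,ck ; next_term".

  a_4 = -1·2 + 0·-3 + 0·2 + 1·-5 = -7
  a_5 = -1·-7 + 0·2 + 0·-3 + 1·2 = 9
  a_6 = -1·9 + 0·-7 + 0·2 + 1·-3 = -12
  a_7 = -1·-12 + 0·9 + 0·-7 + 1·2 = 14
  a_8 = -1·14 + 0·-12 + 0·9 + 1·-7 = -21
  a_9 = -1·-21 + 0·14 + 0·-12 + 1·9 = 30
  a_10 = -1·30 + 0·-21 + 0·14 + 1·-12 = -42

-1,0,0,1 ; -42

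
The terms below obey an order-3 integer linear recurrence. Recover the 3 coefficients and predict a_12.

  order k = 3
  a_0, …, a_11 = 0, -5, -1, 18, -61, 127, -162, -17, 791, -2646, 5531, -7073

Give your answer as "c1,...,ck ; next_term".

  a_3 = -3·-1 + -3·-5 + 2·0 = 18
  a_4 = -3·18 + -3·-1 + 2·-5 = -61
  a_5 = -3·-61 + -3·18 + 2·-1 = 127
  a_6 = -3·127 + -3·-61 + 2·18 = -162
  a_7 = -3·-162 + -3·127 + 2·-61 = -17
  a_8 = -3·-17 + -3·-162 + 2·127 = 791
  a_9 = -3·791 + -3·-17 + 2·-162 = -2646
  a_10 = -3·-2646 + -3·791 + 2·-17 = 5531
  a_11 = -3·5531 + -3·-2646 + 2·791 = -7073
  a_12 = -3·-7073 + -3·5531 + 2·-2646 = -666

-3,-3,2 ; -666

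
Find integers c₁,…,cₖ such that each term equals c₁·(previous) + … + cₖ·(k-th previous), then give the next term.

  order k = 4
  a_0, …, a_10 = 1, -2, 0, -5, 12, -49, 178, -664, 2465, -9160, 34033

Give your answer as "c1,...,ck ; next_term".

  a_4 = -3·-5 + 3·0 + 1·-2 + -1·1 = 12
  a_5 = -3·12 + 3·-5 + 1·0 + -1·-2 = -49
  a_6 = -3·-49 + 3·12 + 1·-5 + -1·0 = 178
  a_7 = -3·178 + 3·-49 + 1·12 + -1·-5 = -664
  a_8 = -3·-664 + 3·178 + 1·-49 + -1·12 = 2465
  a_9 = -3·2465 + 3·-664 + 1·178 + -1·-49 = -9160
  a_10 = -3·-9160 + 3·2465 + 1·-664 + -1·178 = 34033
  a_11 = -3·34033 + 3·-9160 + 1·2465 + -1·-664 = -126450

-3,3,1,-1 ; -126450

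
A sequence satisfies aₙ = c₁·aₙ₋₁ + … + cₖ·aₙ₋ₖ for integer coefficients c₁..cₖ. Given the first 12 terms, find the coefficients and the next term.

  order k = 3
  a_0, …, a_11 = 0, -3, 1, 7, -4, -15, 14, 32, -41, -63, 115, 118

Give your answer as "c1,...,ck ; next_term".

1,-2,3 ; -301

  a_3 = 1·1 + -2·-3 + 3·0 = 7
  a_4 = 1·7 + -2·1 + 3·-3 = -4
  a_5 = 1·-4 + -2·7 + 3·1 = -15
  a_6 = 1·-15 + -2·-4 + 3·7 = 14
  a_7 = 1·14 + -2·-15 + 3·-4 = 32
  a_8 = 1·32 + -2·14 + 3·-15 = -41
  a_9 = 1·-41 + -2·32 + 3·14 = -63
  a_10 = 1·-63 + -2·-41 + 3·32 = 115
  a_11 = 1·115 + -2·-63 + 3·-41 = 118
  a_12 = 1·118 + -2·115 + 3·-63 = -301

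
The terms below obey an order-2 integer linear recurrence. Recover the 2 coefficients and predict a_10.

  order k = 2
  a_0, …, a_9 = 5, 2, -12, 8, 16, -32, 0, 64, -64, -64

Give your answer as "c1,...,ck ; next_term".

-1,-2 ; 192

  a_2 = -1·2 + -2·5 = -12
  a_3 = -1·-12 + -2·2 = 8
  a_4 = -1·8 + -2·-12 = 16
  a_5 = -1·16 + -2·8 = -32
  a_6 = -1·-32 + -2·16 = 0
  a_7 = -1·0 + -2·-32 = 64
  a_8 = -1·64 + -2·0 = -64
  a_9 = -1·-64 + -2·64 = -64
  a_10 = -1·-64 + -2·-64 = 192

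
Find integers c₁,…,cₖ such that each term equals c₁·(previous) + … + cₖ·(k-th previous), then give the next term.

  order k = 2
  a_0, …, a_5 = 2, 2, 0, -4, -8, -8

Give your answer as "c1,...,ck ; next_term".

2,-2 ; 0

  a_2 = 2·2 + -2·2 = 0
  a_3 = 2·0 + -2·2 = -4
  a_4 = 2·-4 + -2·0 = -8
  a_5 = 2·-8 + -2·-4 = -8
  a_6 = 2·-8 + -2·-8 = 0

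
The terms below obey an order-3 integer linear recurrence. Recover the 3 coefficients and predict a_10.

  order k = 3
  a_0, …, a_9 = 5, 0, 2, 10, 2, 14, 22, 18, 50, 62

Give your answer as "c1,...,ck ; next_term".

0,1,2 ; 86

  a_3 = 0·2 + 1·0 + 2·5 = 10
  a_4 = 0·10 + 1·2 + 2·0 = 2
  a_5 = 0·2 + 1·10 + 2·2 = 14
  a_6 = 0·14 + 1·2 + 2·10 = 22
  a_7 = 0·22 + 1·14 + 2·2 = 18
  a_8 = 0·18 + 1·22 + 2·14 = 50
  a_9 = 0·50 + 1·18 + 2·22 = 62
  a_10 = 0·62 + 1·50 + 2·18 = 86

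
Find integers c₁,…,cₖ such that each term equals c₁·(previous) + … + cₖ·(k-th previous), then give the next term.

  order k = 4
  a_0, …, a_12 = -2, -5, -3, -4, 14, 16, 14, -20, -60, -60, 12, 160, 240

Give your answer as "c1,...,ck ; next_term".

0,0,-2,-2 ; 96

  a_4 = 0·-4 + 0·-3 + -2·-5 + -2·-2 = 14
  a_5 = 0·14 + 0·-4 + -2·-3 + -2·-5 = 16
  a_6 = 0·16 + 0·14 + -2·-4 + -2·-3 = 14
  a_7 = 0·14 + 0·16 + -2·14 + -2·-4 = -20
  a_8 = 0·-20 + 0·14 + -2·16 + -2·14 = -60
  a_9 = 0·-60 + 0·-20 + -2·14 + -2·16 = -60
  a_10 = 0·-60 + 0·-60 + -2·-20 + -2·14 = 12
  a_11 = 0·12 + 0·-60 + -2·-60 + -2·-20 = 160
  a_12 = 0·160 + 0·12 + -2·-60 + -2·-60 = 240
  a_13 = 0·240 + 0·160 + -2·12 + -2·-60 = 96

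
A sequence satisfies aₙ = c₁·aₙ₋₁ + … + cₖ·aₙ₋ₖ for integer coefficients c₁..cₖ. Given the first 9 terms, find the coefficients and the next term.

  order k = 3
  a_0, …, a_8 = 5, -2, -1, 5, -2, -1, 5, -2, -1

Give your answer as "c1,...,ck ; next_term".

  a_3 = 0·-1 + 0·-2 + 1·5 = 5
  a_4 = 0·5 + 0·-1 + 1·-2 = -2
  a_5 = 0·-2 + 0·5 + 1·-1 = -1
  a_6 = 0·-1 + 0·-2 + 1·5 = 5
  a_7 = 0·5 + 0·-1 + 1·-2 = -2
  a_8 = 0·-2 + 0·5 + 1·-1 = -1
  a_9 = 0·-1 + 0·-2 + 1·5 = 5

0,0,1 ; 5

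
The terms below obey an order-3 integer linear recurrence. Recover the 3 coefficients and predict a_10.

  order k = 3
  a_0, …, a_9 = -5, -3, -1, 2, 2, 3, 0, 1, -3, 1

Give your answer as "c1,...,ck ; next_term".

0,1,-1 ; -4

  a_3 = 0·-1 + 1·-3 + -1·-5 = 2
  a_4 = 0·2 + 1·-1 + -1·-3 = 2
  a_5 = 0·2 + 1·2 + -1·-1 = 3
  a_6 = 0·3 + 1·2 + -1·2 = 0
  a_7 = 0·0 + 1·3 + -1·2 = 1
  a_8 = 0·1 + 1·0 + -1·3 = -3
  a_9 = 0·-3 + 1·1 + -1·0 = 1
  a_10 = 0·1 + 1·-3 + -1·1 = -4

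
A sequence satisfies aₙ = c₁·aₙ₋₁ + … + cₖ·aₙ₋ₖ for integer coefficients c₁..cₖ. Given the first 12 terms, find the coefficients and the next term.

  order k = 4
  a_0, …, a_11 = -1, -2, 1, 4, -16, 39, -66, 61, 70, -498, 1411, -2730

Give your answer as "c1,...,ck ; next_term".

-3,-3,1,-1 ; 3389

  a_4 = -3·4 + -3·1 + 1·-2 + -1·-1 = -16
  a_5 = -3·-16 + -3·4 + 1·1 + -1·-2 = 39
  a_6 = -3·39 + -3·-16 + 1·4 + -1·1 = -66
  a_7 = -3·-66 + -3·39 + 1·-16 + -1·4 = 61
  a_8 = -3·61 + -3·-66 + 1·39 + -1·-16 = 70
  a_9 = -3·70 + -3·61 + 1·-66 + -1·39 = -498
  a_10 = -3·-498 + -3·70 + 1·61 + -1·-66 = 1411
  a_11 = -3·1411 + -3·-498 + 1·70 + -1·61 = -2730
  a_12 = -3·-2730 + -3·1411 + 1·-498 + -1·70 = 3389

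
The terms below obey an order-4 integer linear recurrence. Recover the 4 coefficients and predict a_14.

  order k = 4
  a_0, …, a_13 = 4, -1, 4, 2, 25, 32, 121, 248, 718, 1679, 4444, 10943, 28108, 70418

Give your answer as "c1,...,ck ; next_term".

  a_4 = 1·2 + 3·4 + 1·-1 + 3·4 = 25
  a_5 = 1·25 + 3·2 + 1·4 + 3·-1 = 32
  a_6 = 1·32 + 3·25 + 1·2 + 3·4 = 121
  a_7 = 1·121 + 3·32 + 1·25 + 3·2 = 248
  a_8 = 1·248 + 3·121 + 1·32 + 3·25 = 718
  a_9 = 1·718 + 3·248 + 1·121 + 3·32 = 1679
  a_10 = 1·1679 + 3·718 + 1·248 + 3·121 = 4444
  a_11 = 1·4444 + 3·1679 + 1·718 + 3·248 = 10943
  a_12 = 1·10943 + 3·4444 + 1·1679 + 3·718 = 28108
  a_13 = 1·28108 + 3·10943 + 1·4444 + 3·1679 = 70418
  a_14 = 1·70418 + 3·28108 + 1·10943 + 3·4444 = 179017

1,3,1,3 ; 179017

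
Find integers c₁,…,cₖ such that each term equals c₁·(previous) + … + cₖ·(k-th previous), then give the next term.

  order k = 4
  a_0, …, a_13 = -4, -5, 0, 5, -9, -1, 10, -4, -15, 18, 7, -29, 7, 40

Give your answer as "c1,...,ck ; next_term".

-1,-1,0,1 ; -40

  a_4 = -1·5 + -1·0 + 0·-5 + 1·-4 = -9
  a_5 = -1·-9 + -1·5 + 0·0 + 1·-5 = -1
  a_6 = -1·-1 + -1·-9 + 0·5 + 1·0 = 10
  a_7 = -1·10 + -1·-1 + 0·-9 + 1·5 = -4
  a_8 = -1·-4 + -1·10 + 0·-1 + 1·-9 = -15
  a_9 = -1·-15 + -1·-4 + 0·10 + 1·-1 = 18
  a_10 = -1·18 + -1·-15 + 0·-4 + 1·10 = 7
  a_11 = -1·7 + -1·18 + 0·-15 + 1·-4 = -29
  a_12 = -1·-29 + -1·7 + 0·18 + 1·-15 = 7
  a_13 = -1·7 + -1·-29 + 0·7 + 1·18 = 40
  a_14 = -1·40 + -1·7 + 0·-29 + 1·7 = -40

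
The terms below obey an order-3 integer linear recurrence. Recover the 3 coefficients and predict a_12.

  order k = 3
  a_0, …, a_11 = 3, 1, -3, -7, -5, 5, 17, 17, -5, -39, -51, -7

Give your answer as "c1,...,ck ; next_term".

  a_3 = 1·-3 + -1·1 + -1·3 = -7
  a_4 = 1·-7 + -1·-3 + -1·1 = -5
  a_5 = 1·-5 + -1·-7 + -1·-3 = 5
  a_6 = 1·5 + -1·-5 + -1·-7 = 17
  a_7 = 1·17 + -1·5 + -1·-5 = 17
  a_8 = 1·17 + -1·17 + -1·5 = -5
  a_9 = 1·-5 + -1·17 + -1·17 = -39
  a_10 = 1·-39 + -1·-5 + -1·17 = -51
  a_11 = 1·-51 + -1·-39 + -1·-5 = -7
  a_12 = 1·-7 + -1·-51 + -1·-39 = 83

1,-1,-1 ; 83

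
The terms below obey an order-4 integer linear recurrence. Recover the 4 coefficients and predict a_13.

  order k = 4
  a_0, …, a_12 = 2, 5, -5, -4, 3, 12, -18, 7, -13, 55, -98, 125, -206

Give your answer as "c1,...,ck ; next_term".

-1,0,-1,2 ; 414

  a_4 = -1·-4 + 0·-5 + -1·5 + 2·2 = 3
  a_5 = -1·3 + 0·-4 + -1·-5 + 2·5 = 12
  a_6 = -1·12 + 0·3 + -1·-4 + 2·-5 = -18
  a_7 = -1·-18 + 0·12 + -1·3 + 2·-4 = 7
  a_8 = -1·7 + 0·-18 + -1·12 + 2·3 = -13
  a_9 = -1·-13 + 0·7 + -1·-18 + 2·12 = 55
  a_10 = -1·55 + 0·-13 + -1·7 + 2·-18 = -98
  a_11 = -1·-98 + 0·55 + -1·-13 + 2·7 = 125
  a_12 = -1·125 + 0·-98 + -1·55 + 2·-13 = -206
  a_13 = -1·-206 + 0·125 + -1·-98 + 2·55 = 414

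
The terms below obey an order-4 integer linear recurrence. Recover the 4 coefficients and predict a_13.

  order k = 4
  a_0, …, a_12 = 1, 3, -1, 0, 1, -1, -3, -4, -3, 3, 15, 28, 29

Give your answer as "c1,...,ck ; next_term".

  a_4 = 2·0 + -2·-1 + 0·3 + -1·1 = 1
  a_5 = 2·1 + -2·0 + 0·-1 + -1·3 = -1
  a_6 = 2·-1 + -2·1 + 0·0 + -1·-1 = -3
  a_7 = 2·-3 + -2·-1 + 0·1 + -1·0 = -4
  a_8 = 2·-4 + -2·-3 + 0·-1 + -1·1 = -3
  a_9 = 2·-3 + -2·-4 + 0·-3 + -1·-1 = 3
  a_10 = 2·3 + -2·-3 + 0·-4 + -1·-3 = 15
  a_11 = 2·15 + -2·3 + 0·-3 + -1·-4 = 28
  a_12 = 2·28 + -2·15 + 0·3 + -1·-3 = 29
  a_13 = 2·29 + -2·28 + 0·15 + -1·3 = -1

2,-2,0,-1 ; -1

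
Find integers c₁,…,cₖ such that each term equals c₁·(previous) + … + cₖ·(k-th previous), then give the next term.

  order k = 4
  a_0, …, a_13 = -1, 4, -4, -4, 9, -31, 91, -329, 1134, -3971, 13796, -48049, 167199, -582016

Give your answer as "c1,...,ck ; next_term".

-3,2,2,3 ; 2025736

  a_4 = -3·-4 + 2·-4 + 2·4 + 3·-1 = 9
  a_5 = -3·9 + 2·-4 + 2·-4 + 3·4 = -31
  a_6 = -3·-31 + 2·9 + 2·-4 + 3·-4 = 91
  a_7 = -3·91 + 2·-31 + 2·9 + 3·-4 = -329
  a_8 = -3·-329 + 2·91 + 2·-31 + 3·9 = 1134
  a_9 = -3·1134 + 2·-329 + 2·91 + 3·-31 = -3971
  a_10 = -3·-3971 + 2·1134 + 2·-329 + 3·91 = 13796
  a_11 = -3·13796 + 2·-3971 + 2·1134 + 3·-329 = -48049
  a_12 = -3·-48049 + 2·13796 + 2·-3971 + 3·1134 = 167199
  a_13 = -3·167199 + 2·-48049 + 2·13796 + 3·-3971 = -582016
  a_14 = -3·-582016 + 2·167199 + 2·-48049 + 3·13796 = 2025736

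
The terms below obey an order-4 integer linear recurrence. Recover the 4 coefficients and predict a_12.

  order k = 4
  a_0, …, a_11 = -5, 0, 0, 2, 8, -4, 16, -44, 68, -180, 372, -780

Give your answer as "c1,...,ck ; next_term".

-1,2,-2,-2 ; 1748

  a_4 = -1·2 + 2·0 + -2·0 + -2·-5 = 8
  a_5 = -1·8 + 2·2 + -2·0 + -2·0 = -4
  a_6 = -1·-4 + 2·8 + -2·2 + -2·0 = 16
  a_7 = -1·16 + 2·-4 + -2·8 + -2·2 = -44
  a_8 = -1·-44 + 2·16 + -2·-4 + -2·8 = 68
  a_9 = -1·68 + 2·-44 + -2·16 + -2·-4 = -180
  a_10 = -1·-180 + 2·68 + -2·-44 + -2·16 = 372
  a_11 = -1·372 + 2·-180 + -2·68 + -2·-44 = -780
  a_12 = -1·-780 + 2·372 + -2·-180 + -2·68 = 1748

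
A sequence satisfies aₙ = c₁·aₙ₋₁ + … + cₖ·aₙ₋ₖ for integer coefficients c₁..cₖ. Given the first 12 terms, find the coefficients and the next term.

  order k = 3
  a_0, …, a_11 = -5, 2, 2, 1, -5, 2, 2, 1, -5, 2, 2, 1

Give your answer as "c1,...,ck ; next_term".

  a_3 = -1·2 + -1·2 + -1·-5 = 1
  a_4 = -1·1 + -1·2 + -1·2 = -5
  a_5 = -1·-5 + -1·1 + -1·2 = 2
  a_6 = -1·2 + -1·-5 + -1·1 = 2
  a_7 = -1·2 + -1·2 + -1·-5 = 1
  a_8 = -1·1 + -1·2 + -1·2 = -5
  a_9 = -1·-5 + -1·1 + -1·2 = 2
  a_10 = -1·2 + -1·-5 + -1·1 = 2
  a_11 = -1·2 + -1·2 + -1·-5 = 1
  a_12 = -1·1 + -1·2 + -1·2 = -5

-1,-1,-1 ; -5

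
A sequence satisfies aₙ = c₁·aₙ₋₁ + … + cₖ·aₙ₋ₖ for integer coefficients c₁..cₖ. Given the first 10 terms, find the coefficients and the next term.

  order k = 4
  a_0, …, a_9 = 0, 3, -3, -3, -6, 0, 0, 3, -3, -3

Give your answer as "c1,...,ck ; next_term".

1,0,-1,1 ; -6

  a_4 = 1·-3 + 0·-3 + -1·3 + 1·0 = -6
  a_5 = 1·-6 + 0·-3 + -1·-3 + 1·3 = 0
  a_6 = 1·0 + 0·-6 + -1·-3 + 1·-3 = 0
  a_7 = 1·0 + 0·0 + -1·-6 + 1·-3 = 3
  a_8 = 1·3 + 0·0 + -1·0 + 1·-6 = -3
  a_9 = 1·-3 + 0·3 + -1·0 + 1·0 = -3
  a_10 = 1·-3 + 0·-3 + -1·3 + 1·0 = -6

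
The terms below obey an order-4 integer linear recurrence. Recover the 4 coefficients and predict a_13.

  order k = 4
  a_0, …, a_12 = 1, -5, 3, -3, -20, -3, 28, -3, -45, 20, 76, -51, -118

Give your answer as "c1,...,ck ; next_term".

  a_4 = 1·-3 + -2·3 + 2·-5 + -1·1 = -20
  a_5 = 1·-20 + -2·-3 + 2·3 + -1·-5 = -3
  a_6 = 1·-3 + -2·-20 + 2·-3 + -1·3 = 28
  a_7 = 1·28 + -2·-3 + 2·-20 + -1·-3 = -3
  a_8 = 1·-3 + -2·28 + 2·-3 + -1·-20 = -45
  a_9 = 1·-45 + -2·-3 + 2·28 + -1·-3 = 20
  a_10 = 1·20 + -2·-45 + 2·-3 + -1·28 = 76
  a_11 = 1·76 + -2·20 + 2·-45 + -1·-3 = -51
  a_12 = 1·-51 + -2·76 + 2·20 + -1·-45 = -118
  a_13 = 1·-118 + -2·-51 + 2·76 + -1·20 = 116

1,-2,2,-1 ; 116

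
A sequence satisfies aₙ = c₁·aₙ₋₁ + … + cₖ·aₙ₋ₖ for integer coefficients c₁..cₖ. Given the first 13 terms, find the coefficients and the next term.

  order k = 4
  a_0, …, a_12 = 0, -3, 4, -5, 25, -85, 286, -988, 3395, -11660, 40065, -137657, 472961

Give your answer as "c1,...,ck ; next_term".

-3,1,-2,-1 ; -1625010

  a_4 = -3·-5 + 1·4 + -2·-3 + -1·0 = 25
  a_5 = -3·25 + 1·-5 + -2·4 + -1·-3 = -85
  a_6 = -3·-85 + 1·25 + -2·-5 + -1·4 = 286
  a_7 = -3·286 + 1·-85 + -2·25 + -1·-5 = -988
  a_8 = -3·-988 + 1·286 + -2·-85 + -1·25 = 3395
  a_9 = -3·3395 + 1·-988 + -2·286 + -1·-85 = -11660
  a_10 = -3·-11660 + 1·3395 + -2·-988 + -1·286 = 40065
  a_11 = -3·40065 + 1·-11660 + -2·3395 + -1·-988 = -137657
  a_12 = -3·-137657 + 1·40065 + -2·-11660 + -1·3395 = 472961
  a_13 = -3·472961 + 1·-137657 + -2·40065 + -1·-11660 = -1625010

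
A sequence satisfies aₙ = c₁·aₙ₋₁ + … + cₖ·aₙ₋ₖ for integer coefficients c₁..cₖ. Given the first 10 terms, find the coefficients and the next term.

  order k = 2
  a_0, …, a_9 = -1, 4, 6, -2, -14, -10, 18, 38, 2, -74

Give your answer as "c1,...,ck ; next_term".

  a_2 = 1·4 + -2·-1 = 6
  a_3 = 1·6 + -2·4 = -2
  a_4 = 1·-2 + -2·6 = -14
  a_5 = 1·-14 + -2·-2 = -10
  a_6 = 1·-10 + -2·-14 = 18
  a_7 = 1·18 + -2·-10 = 38
  a_8 = 1·38 + -2·18 = 2
  a_9 = 1·2 + -2·38 = -74
  a_10 = 1·-74 + -2·2 = -78

1,-2 ; -78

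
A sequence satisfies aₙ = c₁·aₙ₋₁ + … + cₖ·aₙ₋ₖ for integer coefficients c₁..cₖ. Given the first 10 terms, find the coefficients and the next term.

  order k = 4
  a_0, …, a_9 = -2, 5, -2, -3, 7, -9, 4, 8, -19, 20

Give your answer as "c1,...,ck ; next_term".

-1,-1,0,-1 ; -5

  a_4 = -1·-3 + -1·-2 + 0·5 + -1·-2 = 7
  a_5 = -1·7 + -1·-3 + 0·-2 + -1·5 = -9
  a_6 = -1·-9 + -1·7 + 0·-3 + -1·-2 = 4
  a_7 = -1·4 + -1·-9 + 0·7 + -1·-3 = 8
  a_8 = -1·8 + -1·4 + 0·-9 + -1·7 = -19
  a_9 = -1·-19 + -1·8 + 0·4 + -1·-9 = 20
  a_10 = -1·20 + -1·-19 + 0·8 + -1·4 = -5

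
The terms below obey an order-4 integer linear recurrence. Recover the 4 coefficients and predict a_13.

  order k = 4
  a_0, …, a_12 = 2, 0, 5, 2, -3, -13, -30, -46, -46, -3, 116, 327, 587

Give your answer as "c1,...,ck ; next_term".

2,-1,-1,-1 ; 734

  a_4 = 2·2 + -1·5 + -1·0 + -1·2 = -3
  a_5 = 2·-3 + -1·2 + -1·5 + -1·0 = -13
  a_6 = 2·-13 + -1·-3 + -1·2 + -1·5 = -30
  a_7 = 2·-30 + -1·-13 + -1·-3 + -1·2 = -46
  a_8 = 2·-46 + -1·-30 + -1·-13 + -1·-3 = -46
  a_9 = 2·-46 + -1·-46 + -1·-30 + -1·-13 = -3
  a_10 = 2·-3 + -1·-46 + -1·-46 + -1·-30 = 116
  a_11 = 2·116 + -1·-3 + -1·-46 + -1·-46 = 327
  a_12 = 2·327 + -1·116 + -1·-3 + -1·-46 = 587
  a_13 = 2·587 + -1·327 + -1·116 + -1·-3 = 734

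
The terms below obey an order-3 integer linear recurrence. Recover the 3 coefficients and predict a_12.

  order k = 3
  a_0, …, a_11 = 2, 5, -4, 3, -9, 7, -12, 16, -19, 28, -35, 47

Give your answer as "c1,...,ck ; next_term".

  a_3 = 0·-4 + 1·5 + -1·2 = 3
  a_4 = 0·3 + 1·-4 + -1·5 = -9
  a_5 = 0·-9 + 1·3 + -1·-4 = 7
  a_6 = 0·7 + 1·-9 + -1·3 = -12
  a_7 = 0·-12 + 1·7 + -1·-9 = 16
  a_8 = 0·16 + 1·-12 + -1·7 = -19
  a_9 = 0·-19 + 1·16 + -1·-12 = 28
  a_10 = 0·28 + 1·-19 + -1·16 = -35
  a_11 = 0·-35 + 1·28 + -1·-19 = 47
  a_12 = 0·47 + 1·-35 + -1·28 = -63

0,1,-1 ; -63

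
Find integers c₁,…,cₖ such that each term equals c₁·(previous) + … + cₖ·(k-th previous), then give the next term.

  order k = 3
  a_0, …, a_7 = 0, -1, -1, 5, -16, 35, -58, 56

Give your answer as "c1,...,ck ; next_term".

-3,-2,3 ; 53

  a_3 = -3·-1 + -2·-1 + 3·0 = 5
  a_4 = -3·5 + -2·-1 + 3·-1 = -16
  a_5 = -3·-16 + -2·5 + 3·-1 = 35
  a_6 = -3·35 + -2·-16 + 3·5 = -58
  a_7 = -3·-58 + -2·35 + 3·-16 = 56
  a_8 = -3·56 + -2·-58 + 3·35 = 53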